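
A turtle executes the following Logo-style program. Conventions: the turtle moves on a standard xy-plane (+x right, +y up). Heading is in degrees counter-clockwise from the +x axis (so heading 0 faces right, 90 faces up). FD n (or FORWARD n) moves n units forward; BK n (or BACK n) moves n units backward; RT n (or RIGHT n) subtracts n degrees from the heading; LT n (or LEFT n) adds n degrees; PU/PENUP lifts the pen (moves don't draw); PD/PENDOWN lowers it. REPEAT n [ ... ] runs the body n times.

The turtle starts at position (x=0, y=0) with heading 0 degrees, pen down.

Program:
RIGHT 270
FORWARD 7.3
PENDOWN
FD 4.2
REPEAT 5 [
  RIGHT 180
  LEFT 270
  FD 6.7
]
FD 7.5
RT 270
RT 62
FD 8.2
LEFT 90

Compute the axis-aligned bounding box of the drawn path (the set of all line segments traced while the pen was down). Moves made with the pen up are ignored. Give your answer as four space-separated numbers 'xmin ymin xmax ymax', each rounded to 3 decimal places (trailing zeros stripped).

Answer: -21.44 0 0 11.5

Derivation:
Executing turtle program step by step:
Start: pos=(0,0), heading=0, pen down
RT 270: heading 0 -> 90
FD 7.3: (0,0) -> (0,7.3) [heading=90, draw]
PD: pen down
FD 4.2: (0,7.3) -> (0,11.5) [heading=90, draw]
REPEAT 5 [
  -- iteration 1/5 --
  RT 180: heading 90 -> 270
  LT 270: heading 270 -> 180
  FD 6.7: (0,11.5) -> (-6.7,11.5) [heading=180, draw]
  -- iteration 2/5 --
  RT 180: heading 180 -> 0
  LT 270: heading 0 -> 270
  FD 6.7: (-6.7,11.5) -> (-6.7,4.8) [heading=270, draw]
  -- iteration 3/5 --
  RT 180: heading 270 -> 90
  LT 270: heading 90 -> 0
  FD 6.7: (-6.7,4.8) -> (0,4.8) [heading=0, draw]
  -- iteration 4/5 --
  RT 180: heading 0 -> 180
  LT 270: heading 180 -> 90
  FD 6.7: (0,4.8) -> (0,11.5) [heading=90, draw]
  -- iteration 5/5 --
  RT 180: heading 90 -> 270
  LT 270: heading 270 -> 180
  FD 6.7: (0,11.5) -> (-6.7,11.5) [heading=180, draw]
]
FD 7.5: (-6.7,11.5) -> (-14.2,11.5) [heading=180, draw]
RT 270: heading 180 -> 270
RT 62: heading 270 -> 208
FD 8.2: (-14.2,11.5) -> (-21.44,7.65) [heading=208, draw]
LT 90: heading 208 -> 298
Final: pos=(-21.44,7.65), heading=298, 9 segment(s) drawn

Segment endpoints: x in {-21.44, -14.2, -6.7, 0, 0, 0, 0, 0}, y in {0, 4.8, 7.3, 7.65, 11.5, 11.5}
xmin=-21.44, ymin=0, xmax=0, ymax=11.5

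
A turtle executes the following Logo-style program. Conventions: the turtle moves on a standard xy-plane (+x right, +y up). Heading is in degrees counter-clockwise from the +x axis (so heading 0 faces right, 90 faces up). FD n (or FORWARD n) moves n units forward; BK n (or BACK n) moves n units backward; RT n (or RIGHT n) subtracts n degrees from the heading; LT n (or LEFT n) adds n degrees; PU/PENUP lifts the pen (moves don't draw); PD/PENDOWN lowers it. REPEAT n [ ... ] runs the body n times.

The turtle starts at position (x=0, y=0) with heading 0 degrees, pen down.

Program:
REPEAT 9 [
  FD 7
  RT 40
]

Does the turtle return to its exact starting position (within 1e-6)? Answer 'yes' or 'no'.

Executing turtle program step by step:
Start: pos=(0,0), heading=0, pen down
REPEAT 9 [
  -- iteration 1/9 --
  FD 7: (0,0) -> (7,0) [heading=0, draw]
  RT 40: heading 0 -> 320
  -- iteration 2/9 --
  FD 7: (7,0) -> (12.362,-4.5) [heading=320, draw]
  RT 40: heading 320 -> 280
  -- iteration 3/9 --
  FD 7: (12.362,-4.5) -> (13.578,-11.393) [heading=280, draw]
  RT 40: heading 280 -> 240
  -- iteration 4/9 --
  FD 7: (13.578,-11.393) -> (10.078,-17.455) [heading=240, draw]
  RT 40: heading 240 -> 200
  -- iteration 5/9 --
  FD 7: (10.078,-17.455) -> (3.5,-19.849) [heading=200, draw]
  RT 40: heading 200 -> 160
  -- iteration 6/9 --
  FD 7: (3.5,-19.849) -> (-3.078,-17.455) [heading=160, draw]
  RT 40: heading 160 -> 120
  -- iteration 7/9 --
  FD 7: (-3.078,-17.455) -> (-6.578,-11.393) [heading=120, draw]
  RT 40: heading 120 -> 80
  -- iteration 8/9 --
  FD 7: (-6.578,-11.393) -> (-5.362,-4.5) [heading=80, draw]
  RT 40: heading 80 -> 40
  -- iteration 9/9 --
  FD 7: (-5.362,-4.5) -> (0,0) [heading=40, draw]
  RT 40: heading 40 -> 0
]
Final: pos=(0,0), heading=0, 9 segment(s) drawn

Start position: (0, 0)
Final position: (0, 0)
Distance = 0; < 1e-6 -> CLOSED

Answer: yes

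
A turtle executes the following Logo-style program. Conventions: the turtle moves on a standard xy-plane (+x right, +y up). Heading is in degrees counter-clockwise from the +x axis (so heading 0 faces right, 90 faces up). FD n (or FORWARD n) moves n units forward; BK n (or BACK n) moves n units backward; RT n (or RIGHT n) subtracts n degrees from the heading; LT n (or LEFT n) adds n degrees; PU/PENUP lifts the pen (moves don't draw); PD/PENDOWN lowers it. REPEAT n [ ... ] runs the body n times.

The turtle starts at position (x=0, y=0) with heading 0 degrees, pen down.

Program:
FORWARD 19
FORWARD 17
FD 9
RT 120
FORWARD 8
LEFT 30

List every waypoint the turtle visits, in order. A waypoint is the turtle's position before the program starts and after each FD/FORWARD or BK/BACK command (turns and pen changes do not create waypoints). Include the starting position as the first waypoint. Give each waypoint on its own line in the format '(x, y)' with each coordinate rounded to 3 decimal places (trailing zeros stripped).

Answer: (0, 0)
(19, 0)
(36, 0)
(45, 0)
(41, -6.928)

Derivation:
Executing turtle program step by step:
Start: pos=(0,0), heading=0, pen down
FD 19: (0,0) -> (19,0) [heading=0, draw]
FD 17: (19,0) -> (36,0) [heading=0, draw]
FD 9: (36,0) -> (45,0) [heading=0, draw]
RT 120: heading 0 -> 240
FD 8: (45,0) -> (41,-6.928) [heading=240, draw]
LT 30: heading 240 -> 270
Final: pos=(41,-6.928), heading=270, 4 segment(s) drawn
Waypoints (5 total):
(0, 0)
(19, 0)
(36, 0)
(45, 0)
(41, -6.928)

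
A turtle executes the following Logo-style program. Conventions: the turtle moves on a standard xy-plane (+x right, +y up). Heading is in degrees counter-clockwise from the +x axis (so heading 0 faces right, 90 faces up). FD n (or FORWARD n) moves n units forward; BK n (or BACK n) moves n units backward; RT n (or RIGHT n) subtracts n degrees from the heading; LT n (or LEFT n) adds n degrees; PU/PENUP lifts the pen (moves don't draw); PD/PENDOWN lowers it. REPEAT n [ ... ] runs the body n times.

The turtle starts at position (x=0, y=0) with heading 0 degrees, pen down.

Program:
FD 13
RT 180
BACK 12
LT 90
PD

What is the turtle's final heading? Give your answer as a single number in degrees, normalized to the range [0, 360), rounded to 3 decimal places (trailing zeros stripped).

Executing turtle program step by step:
Start: pos=(0,0), heading=0, pen down
FD 13: (0,0) -> (13,0) [heading=0, draw]
RT 180: heading 0 -> 180
BK 12: (13,0) -> (25,0) [heading=180, draw]
LT 90: heading 180 -> 270
PD: pen down
Final: pos=(25,0), heading=270, 2 segment(s) drawn

Answer: 270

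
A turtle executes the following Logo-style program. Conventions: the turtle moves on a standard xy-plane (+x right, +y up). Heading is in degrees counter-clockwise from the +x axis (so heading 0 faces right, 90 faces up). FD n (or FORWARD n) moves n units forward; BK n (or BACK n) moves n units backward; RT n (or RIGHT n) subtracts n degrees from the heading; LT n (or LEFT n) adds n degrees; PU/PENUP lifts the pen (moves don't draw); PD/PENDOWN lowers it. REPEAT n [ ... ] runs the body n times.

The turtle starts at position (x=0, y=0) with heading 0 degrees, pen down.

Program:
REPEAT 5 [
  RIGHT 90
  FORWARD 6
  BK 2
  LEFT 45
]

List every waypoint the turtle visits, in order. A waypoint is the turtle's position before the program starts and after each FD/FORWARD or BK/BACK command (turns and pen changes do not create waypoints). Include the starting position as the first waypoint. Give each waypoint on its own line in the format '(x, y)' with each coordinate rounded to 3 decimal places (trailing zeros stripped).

Answer: (0, 0)
(0, -6)
(0, -4)
(-4.243, -8.243)
(-2.828, -6.828)
(-8.828, -6.828)
(-6.828, -6.828)
(-11.071, -2.586)
(-9.657, -4)
(-9.657, 2)
(-9.657, 0)

Derivation:
Executing turtle program step by step:
Start: pos=(0,0), heading=0, pen down
REPEAT 5 [
  -- iteration 1/5 --
  RT 90: heading 0 -> 270
  FD 6: (0,0) -> (0,-6) [heading=270, draw]
  BK 2: (0,-6) -> (0,-4) [heading=270, draw]
  LT 45: heading 270 -> 315
  -- iteration 2/5 --
  RT 90: heading 315 -> 225
  FD 6: (0,-4) -> (-4.243,-8.243) [heading=225, draw]
  BK 2: (-4.243,-8.243) -> (-2.828,-6.828) [heading=225, draw]
  LT 45: heading 225 -> 270
  -- iteration 3/5 --
  RT 90: heading 270 -> 180
  FD 6: (-2.828,-6.828) -> (-8.828,-6.828) [heading=180, draw]
  BK 2: (-8.828,-6.828) -> (-6.828,-6.828) [heading=180, draw]
  LT 45: heading 180 -> 225
  -- iteration 4/5 --
  RT 90: heading 225 -> 135
  FD 6: (-6.828,-6.828) -> (-11.071,-2.586) [heading=135, draw]
  BK 2: (-11.071,-2.586) -> (-9.657,-4) [heading=135, draw]
  LT 45: heading 135 -> 180
  -- iteration 5/5 --
  RT 90: heading 180 -> 90
  FD 6: (-9.657,-4) -> (-9.657,2) [heading=90, draw]
  BK 2: (-9.657,2) -> (-9.657,0) [heading=90, draw]
  LT 45: heading 90 -> 135
]
Final: pos=(-9.657,0), heading=135, 10 segment(s) drawn
Waypoints (11 total):
(0, 0)
(0, -6)
(0, -4)
(-4.243, -8.243)
(-2.828, -6.828)
(-8.828, -6.828)
(-6.828, -6.828)
(-11.071, -2.586)
(-9.657, -4)
(-9.657, 2)
(-9.657, 0)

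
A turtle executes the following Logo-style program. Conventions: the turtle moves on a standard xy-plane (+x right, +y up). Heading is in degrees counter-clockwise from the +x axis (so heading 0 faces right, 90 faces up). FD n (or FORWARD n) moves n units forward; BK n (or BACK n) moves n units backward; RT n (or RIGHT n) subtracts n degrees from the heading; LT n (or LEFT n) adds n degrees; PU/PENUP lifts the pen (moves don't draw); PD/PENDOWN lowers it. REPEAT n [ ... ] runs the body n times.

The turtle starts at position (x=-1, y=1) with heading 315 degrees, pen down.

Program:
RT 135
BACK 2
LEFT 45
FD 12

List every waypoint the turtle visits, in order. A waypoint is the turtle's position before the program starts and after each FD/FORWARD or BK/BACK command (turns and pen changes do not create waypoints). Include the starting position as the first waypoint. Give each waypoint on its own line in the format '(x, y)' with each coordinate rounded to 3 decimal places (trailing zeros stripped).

Answer: (-1, 1)
(1, 1)
(-7.485, -7.485)

Derivation:
Executing turtle program step by step:
Start: pos=(-1,1), heading=315, pen down
RT 135: heading 315 -> 180
BK 2: (-1,1) -> (1,1) [heading=180, draw]
LT 45: heading 180 -> 225
FD 12: (1,1) -> (-7.485,-7.485) [heading=225, draw]
Final: pos=(-7.485,-7.485), heading=225, 2 segment(s) drawn
Waypoints (3 total):
(-1, 1)
(1, 1)
(-7.485, -7.485)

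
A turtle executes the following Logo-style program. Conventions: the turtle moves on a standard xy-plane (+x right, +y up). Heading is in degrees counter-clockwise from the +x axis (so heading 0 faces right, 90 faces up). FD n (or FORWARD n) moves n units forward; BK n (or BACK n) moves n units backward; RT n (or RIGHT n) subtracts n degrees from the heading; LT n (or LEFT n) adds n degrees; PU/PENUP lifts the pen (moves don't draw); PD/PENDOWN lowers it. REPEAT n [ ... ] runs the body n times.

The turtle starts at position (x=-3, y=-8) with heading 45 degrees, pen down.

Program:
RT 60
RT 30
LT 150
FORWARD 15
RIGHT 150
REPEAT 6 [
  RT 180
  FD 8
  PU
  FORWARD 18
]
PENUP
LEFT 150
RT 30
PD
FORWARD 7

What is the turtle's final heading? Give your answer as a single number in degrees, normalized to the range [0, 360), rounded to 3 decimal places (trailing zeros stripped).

Answer: 75

Derivation:
Executing turtle program step by step:
Start: pos=(-3,-8), heading=45, pen down
RT 60: heading 45 -> 345
RT 30: heading 345 -> 315
LT 150: heading 315 -> 105
FD 15: (-3,-8) -> (-6.882,6.489) [heading=105, draw]
RT 150: heading 105 -> 315
REPEAT 6 [
  -- iteration 1/6 --
  RT 180: heading 315 -> 135
  FD 8: (-6.882,6.489) -> (-12.539,12.146) [heading=135, draw]
  PU: pen up
  FD 18: (-12.539,12.146) -> (-25.267,24.874) [heading=135, move]
  -- iteration 2/6 --
  RT 180: heading 135 -> 315
  FD 8: (-25.267,24.874) -> (-19.61,19.217) [heading=315, move]
  PU: pen up
  FD 18: (-19.61,19.217) -> (-6.882,6.489) [heading=315, move]
  -- iteration 3/6 --
  RT 180: heading 315 -> 135
  FD 8: (-6.882,6.489) -> (-12.539,12.146) [heading=135, move]
  PU: pen up
  FD 18: (-12.539,12.146) -> (-25.267,24.874) [heading=135, move]
  -- iteration 4/6 --
  RT 180: heading 135 -> 315
  FD 8: (-25.267,24.874) -> (-19.61,19.217) [heading=315, move]
  PU: pen up
  FD 18: (-19.61,19.217) -> (-6.882,6.489) [heading=315, move]
  -- iteration 5/6 --
  RT 180: heading 315 -> 135
  FD 8: (-6.882,6.489) -> (-12.539,12.146) [heading=135, move]
  PU: pen up
  FD 18: (-12.539,12.146) -> (-25.267,24.874) [heading=135, move]
  -- iteration 6/6 --
  RT 180: heading 135 -> 315
  FD 8: (-25.267,24.874) -> (-19.61,19.217) [heading=315, move]
  PU: pen up
  FD 18: (-19.61,19.217) -> (-6.882,6.489) [heading=315, move]
]
PU: pen up
LT 150: heading 315 -> 105
RT 30: heading 105 -> 75
PD: pen down
FD 7: (-6.882,6.489) -> (-5.071,13.25) [heading=75, draw]
Final: pos=(-5.071,13.25), heading=75, 3 segment(s) drawn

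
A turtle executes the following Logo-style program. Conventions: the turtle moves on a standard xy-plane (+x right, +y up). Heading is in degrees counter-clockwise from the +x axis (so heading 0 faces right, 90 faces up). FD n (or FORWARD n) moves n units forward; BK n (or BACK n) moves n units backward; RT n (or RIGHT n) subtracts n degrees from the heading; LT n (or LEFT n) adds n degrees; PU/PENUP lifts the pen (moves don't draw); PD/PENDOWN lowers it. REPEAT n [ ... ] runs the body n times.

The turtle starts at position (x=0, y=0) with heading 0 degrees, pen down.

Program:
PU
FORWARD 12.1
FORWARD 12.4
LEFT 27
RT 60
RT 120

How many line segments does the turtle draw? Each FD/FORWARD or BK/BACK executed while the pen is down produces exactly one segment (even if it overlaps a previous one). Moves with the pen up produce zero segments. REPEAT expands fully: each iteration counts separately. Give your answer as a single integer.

Executing turtle program step by step:
Start: pos=(0,0), heading=0, pen down
PU: pen up
FD 12.1: (0,0) -> (12.1,0) [heading=0, move]
FD 12.4: (12.1,0) -> (24.5,0) [heading=0, move]
LT 27: heading 0 -> 27
RT 60: heading 27 -> 327
RT 120: heading 327 -> 207
Final: pos=(24.5,0), heading=207, 0 segment(s) drawn
Segments drawn: 0

Answer: 0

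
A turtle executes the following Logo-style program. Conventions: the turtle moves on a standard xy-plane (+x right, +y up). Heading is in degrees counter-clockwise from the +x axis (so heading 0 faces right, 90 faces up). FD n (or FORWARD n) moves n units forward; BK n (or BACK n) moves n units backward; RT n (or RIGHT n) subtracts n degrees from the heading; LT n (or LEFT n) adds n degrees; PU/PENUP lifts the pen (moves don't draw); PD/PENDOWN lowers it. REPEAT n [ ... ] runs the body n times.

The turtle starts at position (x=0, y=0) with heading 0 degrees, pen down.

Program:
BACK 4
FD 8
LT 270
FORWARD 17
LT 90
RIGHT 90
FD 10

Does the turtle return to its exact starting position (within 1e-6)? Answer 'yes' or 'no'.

Executing turtle program step by step:
Start: pos=(0,0), heading=0, pen down
BK 4: (0,0) -> (-4,0) [heading=0, draw]
FD 8: (-4,0) -> (4,0) [heading=0, draw]
LT 270: heading 0 -> 270
FD 17: (4,0) -> (4,-17) [heading=270, draw]
LT 90: heading 270 -> 0
RT 90: heading 0 -> 270
FD 10: (4,-17) -> (4,-27) [heading=270, draw]
Final: pos=(4,-27), heading=270, 4 segment(s) drawn

Start position: (0, 0)
Final position: (4, -27)
Distance = 27.295; >= 1e-6 -> NOT closed

Answer: no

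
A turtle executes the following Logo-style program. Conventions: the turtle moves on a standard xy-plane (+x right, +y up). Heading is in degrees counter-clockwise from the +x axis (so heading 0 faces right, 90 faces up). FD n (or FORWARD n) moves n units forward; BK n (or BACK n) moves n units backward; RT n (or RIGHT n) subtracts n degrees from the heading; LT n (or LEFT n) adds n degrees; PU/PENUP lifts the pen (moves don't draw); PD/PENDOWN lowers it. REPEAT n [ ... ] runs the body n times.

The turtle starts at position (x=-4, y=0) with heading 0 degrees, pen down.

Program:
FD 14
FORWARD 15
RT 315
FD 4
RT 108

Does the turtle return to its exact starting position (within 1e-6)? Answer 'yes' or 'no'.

Executing turtle program step by step:
Start: pos=(-4,0), heading=0, pen down
FD 14: (-4,0) -> (10,0) [heading=0, draw]
FD 15: (10,0) -> (25,0) [heading=0, draw]
RT 315: heading 0 -> 45
FD 4: (25,0) -> (27.828,2.828) [heading=45, draw]
RT 108: heading 45 -> 297
Final: pos=(27.828,2.828), heading=297, 3 segment(s) drawn

Start position: (-4, 0)
Final position: (27.828, 2.828)
Distance = 31.954; >= 1e-6 -> NOT closed

Answer: no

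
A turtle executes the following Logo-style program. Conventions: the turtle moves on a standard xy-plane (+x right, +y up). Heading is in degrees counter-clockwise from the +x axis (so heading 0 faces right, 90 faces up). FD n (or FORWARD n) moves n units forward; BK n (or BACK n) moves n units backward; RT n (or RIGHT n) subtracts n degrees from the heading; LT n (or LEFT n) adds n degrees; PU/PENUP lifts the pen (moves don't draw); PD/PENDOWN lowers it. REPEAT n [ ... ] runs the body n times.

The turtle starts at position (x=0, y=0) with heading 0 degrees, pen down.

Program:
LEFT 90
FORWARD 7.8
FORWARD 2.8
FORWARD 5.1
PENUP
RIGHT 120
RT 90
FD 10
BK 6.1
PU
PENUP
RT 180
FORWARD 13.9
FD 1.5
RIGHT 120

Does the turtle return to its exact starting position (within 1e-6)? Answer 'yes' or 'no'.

Executing turtle program step by step:
Start: pos=(0,0), heading=0, pen down
LT 90: heading 0 -> 90
FD 7.8: (0,0) -> (0,7.8) [heading=90, draw]
FD 2.8: (0,7.8) -> (0,10.6) [heading=90, draw]
FD 5.1: (0,10.6) -> (0,15.7) [heading=90, draw]
PU: pen up
RT 120: heading 90 -> 330
RT 90: heading 330 -> 240
FD 10: (0,15.7) -> (-5,7.04) [heading=240, move]
BK 6.1: (-5,7.04) -> (-1.95,12.323) [heading=240, move]
PU: pen up
PU: pen up
RT 180: heading 240 -> 60
FD 13.9: (-1.95,12.323) -> (5,24.36) [heading=60, move]
FD 1.5: (5,24.36) -> (5.75,25.659) [heading=60, move]
RT 120: heading 60 -> 300
Final: pos=(5.75,25.659), heading=300, 3 segment(s) drawn

Start position: (0, 0)
Final position: (5.75, 25.659)
Distance = 26.296; >= 1e-6 -> NOT closed

Answer: no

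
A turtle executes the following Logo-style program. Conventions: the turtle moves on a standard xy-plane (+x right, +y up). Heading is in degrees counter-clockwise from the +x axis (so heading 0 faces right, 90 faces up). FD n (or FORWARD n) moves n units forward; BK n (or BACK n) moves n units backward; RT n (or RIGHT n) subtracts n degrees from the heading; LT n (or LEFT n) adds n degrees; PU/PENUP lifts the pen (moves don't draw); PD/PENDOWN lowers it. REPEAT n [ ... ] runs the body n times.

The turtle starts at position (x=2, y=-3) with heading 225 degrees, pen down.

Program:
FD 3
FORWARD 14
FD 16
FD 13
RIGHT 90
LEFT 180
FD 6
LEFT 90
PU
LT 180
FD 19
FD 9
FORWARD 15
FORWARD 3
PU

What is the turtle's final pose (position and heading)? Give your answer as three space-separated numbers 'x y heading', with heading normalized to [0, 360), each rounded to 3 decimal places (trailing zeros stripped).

Executing turtle program step by step:
Start: pos=(2,-3), heading=225, pen down
FD 3: (2,-3) -> (-0.121,-5.121) [heading=225, draw]
FD 14: (-0.121,-5.121) -> (-10.021,-15.021) [heading=225, draw]
FD 16: (-10.021,-15.021) -> (-21.335,-26.335) [heading=225, draw]
FD 13: (-21.335,-26.335) -> (-30.527,-35.527) [heading=225, draw]
RT 90: heading 225 -> 135
LT 180: heading 135 -> 315
FD 6: (-30.527,-35.527) -> (-26.284,-39.77) [heading=315, draw]
LT 90: heading 315 -> 45
PU: pen up
LT 180: heading 45 -> 225
FD 19: (-26.284,-39.77) -> (-39.719,-53.205) [heading=225, move]
FD 9: (-39.719,-53.205) -> (-46.083,-59.569) [heading=225, move]
FD 15: (-46.083,-59.569) -> (-56.69,-70.175) [heading=225, move]
FD 3: (-56.69,-70.175) -> (-58.811,-72.296) [heading=225, move]
PU: pen up
Final: pos=(-58.811,-72.296), heading=225, 5 segment(s) drawn

Answer: -58.811 -72.296 225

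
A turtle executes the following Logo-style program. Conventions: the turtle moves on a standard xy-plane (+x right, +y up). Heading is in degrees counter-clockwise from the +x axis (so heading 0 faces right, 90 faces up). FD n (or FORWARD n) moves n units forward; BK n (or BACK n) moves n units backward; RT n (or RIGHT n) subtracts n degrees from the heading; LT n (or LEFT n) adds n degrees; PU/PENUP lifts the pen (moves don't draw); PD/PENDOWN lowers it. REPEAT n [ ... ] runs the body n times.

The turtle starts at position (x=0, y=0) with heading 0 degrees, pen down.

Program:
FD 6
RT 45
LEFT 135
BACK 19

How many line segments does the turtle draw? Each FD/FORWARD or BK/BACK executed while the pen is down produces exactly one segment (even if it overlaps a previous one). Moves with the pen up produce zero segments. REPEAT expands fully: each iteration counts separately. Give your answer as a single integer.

Executing turtle program step by step:
Start: pos=(0,0), heading=0, pen down
FD 6: (0,0) -> (6,0) [heading=0, draw]
RT 45: heading 0 -> 315
LT 135: heading 315 -> 90
BK 19: (6,0) -> (6,-19) [heading=90, draw]
Final: pos=(6,-19), heading=90, 2 segment(s) drawn
Segments drawn: 2

Answer: 2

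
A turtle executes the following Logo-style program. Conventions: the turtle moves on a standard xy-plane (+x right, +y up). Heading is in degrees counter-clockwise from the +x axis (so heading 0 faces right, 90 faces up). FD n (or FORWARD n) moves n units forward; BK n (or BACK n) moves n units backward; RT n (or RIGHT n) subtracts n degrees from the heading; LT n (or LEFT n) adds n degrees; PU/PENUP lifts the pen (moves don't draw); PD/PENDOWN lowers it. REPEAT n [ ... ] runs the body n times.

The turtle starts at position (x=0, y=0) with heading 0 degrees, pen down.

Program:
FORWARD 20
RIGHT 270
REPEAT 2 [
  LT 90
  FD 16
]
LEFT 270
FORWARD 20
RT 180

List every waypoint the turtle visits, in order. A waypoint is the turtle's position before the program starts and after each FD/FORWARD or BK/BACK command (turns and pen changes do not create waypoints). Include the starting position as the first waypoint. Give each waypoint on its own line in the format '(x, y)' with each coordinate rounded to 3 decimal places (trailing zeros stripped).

Executing turtle program step by step:
Start: pos=(0,0), heading=0, pen down
FD 20: (0,0) -> (20,0) [heading=0, draw]
RT 270: heading 0 -> 90
REPEAT 2 [
  -- iteration 1/2 --
  LT 90: heading 90 -> 180
  FD 16: (20,0) -> (4,0) [heading=180, draw]
  -- iteration 2/2 --
  LT 90: heading 180 -> 270
  FD 16: (4,0) -> (4,-16) [heading=270, draw]
]
LT 270: heading 270 -> 180
FD 20: (4,-16) -> (-16,-16) [heading=180, draw]
RT 180: heading 180 -> 0
Final: pos=(-16,-16), heading=0, 4 segment(s) drawn
Waypoints (5 total):
(0, 0)
(20, 0)
(4, 0)
(4, -16)
(-16, -16)

Answer: (0, 0)
(20, 0)
(4, 0)
(4, -16)
(-16, -16)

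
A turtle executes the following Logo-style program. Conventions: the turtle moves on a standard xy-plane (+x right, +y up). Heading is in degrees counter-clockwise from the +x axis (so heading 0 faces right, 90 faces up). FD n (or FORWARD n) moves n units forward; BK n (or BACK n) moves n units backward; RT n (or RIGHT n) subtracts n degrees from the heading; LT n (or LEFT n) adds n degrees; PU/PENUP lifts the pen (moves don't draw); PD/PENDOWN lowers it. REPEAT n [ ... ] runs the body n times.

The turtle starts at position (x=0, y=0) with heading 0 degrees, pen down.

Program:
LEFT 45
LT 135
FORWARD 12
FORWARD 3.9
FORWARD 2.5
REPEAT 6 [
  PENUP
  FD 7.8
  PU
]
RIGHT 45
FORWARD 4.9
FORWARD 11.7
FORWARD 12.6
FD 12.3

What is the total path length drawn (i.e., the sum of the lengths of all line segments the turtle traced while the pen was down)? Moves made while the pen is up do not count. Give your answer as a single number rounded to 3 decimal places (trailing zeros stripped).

Executing turtle program step by step:
Start: pos=(0,0), heading=0, pen down
LT 45: heading 0 -> 45
LT 135: heading 45 -> 180
FD 12: (0,0) -> (-12,0) [heading=180, draw]
FD 3.9: (-12,0) -> (-15.9,0) [heading=180, draw]
FD 2.5: (-15.9,0) -> (-18.4,0) [heading=180, draw]
REPEAT 6 [
  -- iteration 1/6 --
  PU: pen up
  FD 7.8: (-18.4,0) -> (-26.2,0) [heading=180, move]
  PU: pen up
  -- iteration 2/6 --
  PU: pen up
  FD 7.8: (-26.2,0) -> (-34,0) [heading=180, move]
  PU: pen up
  -- iteration 3/6 --
  PU: pen up
  FD 7.8: (-34,0) -> (-41.8,0) [heading=180, move]
  PU: pen up
  -- iteration 4/6 --
  PU: pen up
  FD 7.8: (-41.8,0) -> (-49.6,0) [heading=180, move]
  PU: pen up
  -- iteration 5/6 --
  PU: pen up
  FD 7.8: (-49.6,0) -> (-57.4,0) [heading=180, move]
  PU: pen up
  -- iteration 6/6 --
  PU: pen up
  FD 7.8: (-57.4,0) -> (-65.2,0) [heading=180, move]
  PU: pen up
]
RT 45: heading 180 -> 135
FD 4.9: (-65.2,0) -> (-68.665,3.465) [heading=135, move]
FD 11.7: (-68.665,3.465) -> (-76.938,11.738) [heading=135, move]
FD 12.6: (-76.938,11.738) -> (-85.848,20.648) [heading=135, move]
FD 12.3: (-85.848,20.648) -> (-94.545,29.345) [heading=135, move]
Final: pos=(-94.545,29.345), heading=135, 3 segment(s) drawn

Segment lengths:
  seg 1: (0,0) -> (-12,0), length = 12
  seg 2: (-12,0) -> (-15.9,0), length = 3.9
  seg 3: (-15.9,0) -> (-18.4,0), length = 2.5
Total = 18.4

Answer: 18.4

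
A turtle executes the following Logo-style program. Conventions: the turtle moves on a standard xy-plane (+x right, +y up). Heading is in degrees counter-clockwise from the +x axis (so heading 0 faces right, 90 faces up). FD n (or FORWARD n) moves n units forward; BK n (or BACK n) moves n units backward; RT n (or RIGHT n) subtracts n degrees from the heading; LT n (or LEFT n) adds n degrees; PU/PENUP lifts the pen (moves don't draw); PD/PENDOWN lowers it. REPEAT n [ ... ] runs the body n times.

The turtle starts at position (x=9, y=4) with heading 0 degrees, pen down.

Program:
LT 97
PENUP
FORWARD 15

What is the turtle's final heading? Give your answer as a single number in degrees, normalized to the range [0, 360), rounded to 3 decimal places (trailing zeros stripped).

Answer: 97

Derivation:
Executing turtle program step by step:
Start: pos=(9,4), heading=0, pen down
LT 97: heading 0 -> 97
PU: pen up
FD 15: (9,4) -> (7.172,18.888) [heading=97, move]
Final: pos=(7.172,18.888), heading=97, 0 segment(s) drawn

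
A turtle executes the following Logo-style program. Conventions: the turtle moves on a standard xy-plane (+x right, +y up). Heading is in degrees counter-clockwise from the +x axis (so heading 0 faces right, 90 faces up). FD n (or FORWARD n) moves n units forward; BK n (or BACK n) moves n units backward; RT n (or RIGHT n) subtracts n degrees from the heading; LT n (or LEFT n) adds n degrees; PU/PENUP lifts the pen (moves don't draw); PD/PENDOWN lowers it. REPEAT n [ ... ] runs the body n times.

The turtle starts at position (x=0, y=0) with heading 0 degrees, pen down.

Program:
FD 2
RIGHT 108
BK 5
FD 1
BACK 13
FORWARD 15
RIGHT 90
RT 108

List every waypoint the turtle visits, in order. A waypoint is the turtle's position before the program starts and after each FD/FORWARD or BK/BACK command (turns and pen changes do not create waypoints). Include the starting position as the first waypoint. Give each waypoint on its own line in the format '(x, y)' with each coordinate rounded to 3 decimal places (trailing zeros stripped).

Executing turtle program step by step:
Start: pos=(0,0), heading=0, pen down
FD 2: (0,0) -> (2,0) [heading=0, draw]
RT 108: heading 0 -> 252
BK 5: (2,0) -> (3.545,4.755) [heading=252, draw]
FD 1: (3.545,4.755) -> (3.236,3.804) [heading=252, draw]
BK 13: (3.236,3.804) -> (7.253,16.168) [heading=252, draw]
FD 15: (7.253,16.168) -> (2.618,1.902) [heading=252, draw]
RT 90: heading 252 -> 162
RT 108: heading 162 -> 54
Final: pos=(2.618,1.902), heading=54, 5 segment(s) drawn
Waypoints (6 total):
(0, 0)
(2, 0)
(3.545, 4.755)
(3.236, 3.804)
(7.253, 16.168)
(2.618, 1.902)

Answer: (0, 0)
(2, 0)
(3.545, 4.755)
(3.236, 3.804)
(7.253, 16.168)
(2.618, 1.902)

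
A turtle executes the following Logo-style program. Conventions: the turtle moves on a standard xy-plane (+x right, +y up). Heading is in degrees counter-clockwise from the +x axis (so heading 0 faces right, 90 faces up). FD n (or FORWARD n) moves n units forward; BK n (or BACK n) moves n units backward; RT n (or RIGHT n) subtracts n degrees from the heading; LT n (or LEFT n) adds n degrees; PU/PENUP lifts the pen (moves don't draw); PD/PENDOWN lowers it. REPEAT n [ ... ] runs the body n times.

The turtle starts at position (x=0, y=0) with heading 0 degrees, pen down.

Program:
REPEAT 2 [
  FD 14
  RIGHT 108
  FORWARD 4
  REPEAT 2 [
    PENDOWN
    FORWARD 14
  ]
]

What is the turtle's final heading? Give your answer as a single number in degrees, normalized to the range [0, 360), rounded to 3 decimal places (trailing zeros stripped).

Executing turtle program step by step:
Start: pos=(0,0), heading=0, pen down
REPEAT 2 [
  -- iteration 1/2 --
  FD 14: (0,0) -> (14,0) [heading=0, draw]
  RT 108: heading 0 -> 252
  FD 4: (14,0) -> (12.764,-3.804) [heading=252, draw]
  REPEAT 2 [
    -- iteration 1/2 --
    PD: pen down
    FD 14: (12.764,-3.804) -> (8.438,-17.119) [heading=252, draw]
    -- iteration 2/2 --
    PD: pen down
    FD 14: (8.438,-17.119) -> (4.111,-30.434) [heading=252, draw]
  ]
  -- iteration 2/2 --
  FD 14: (4.111,-30.434) -> (-0.215,-43.749) [heading=252, draw]
  RT 108: heading 252 -> 144
  FD 4: (-0.215,-43.749) -> (-3.451,-41.397) [heading=144, draw]
  REPEAT 2 [
    -- iteration 1/2 --
    PD: pen down
    FD 14: (-3.451,-41.397) -> (-14.777,-33.168) [heading=144, draw]
    -- iteration 2/2 --
    PD: pen down
    FD 14: (-14.777,-33.168) -> (-26.103,-24.939) [heading=144, draw]
  ]
]
Final: pos=(-26.103,-24.939), heading=144, 8 segment(s) drawn

Answer: 144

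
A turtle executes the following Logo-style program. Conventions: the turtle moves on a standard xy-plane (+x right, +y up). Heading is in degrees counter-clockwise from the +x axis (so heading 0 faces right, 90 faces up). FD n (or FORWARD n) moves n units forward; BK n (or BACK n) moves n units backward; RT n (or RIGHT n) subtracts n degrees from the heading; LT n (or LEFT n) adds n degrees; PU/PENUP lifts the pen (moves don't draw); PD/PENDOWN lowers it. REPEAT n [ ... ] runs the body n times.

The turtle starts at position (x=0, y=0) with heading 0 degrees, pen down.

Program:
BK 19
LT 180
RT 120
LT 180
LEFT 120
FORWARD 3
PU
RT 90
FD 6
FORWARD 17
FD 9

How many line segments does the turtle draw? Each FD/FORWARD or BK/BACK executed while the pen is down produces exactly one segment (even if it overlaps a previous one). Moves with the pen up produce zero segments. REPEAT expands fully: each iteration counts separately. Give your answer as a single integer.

Answer: 2

Derivation:
Executing turtle program step by step:
Start: pos=(0,0), heading=0, pen down
BK 19: (0,0) -> (-19,0) [heading=0, draw]
LT 180: heading 0 -> 180
RT 120: heading 180 -> 60
LT 180: heading 60 -> 240
LT 120: heading 240 -> 0
FD 3: (-19,0) -> (-16,0) [heading=0, draw]
PU: pen up
RT 90: heading 0 -> 270
FD 6: (-16,0) -> (-16,-6) [heading=270, move]
FD 17: (-16,-6) -> (-16,-23) [heading=270, move]
FD 9: (-16,-23) -> (-16,-32) [heading=270, move]
Final: pos=(-16,-32), heading=270, 2 segment(s) drawn
Segments drawn: 2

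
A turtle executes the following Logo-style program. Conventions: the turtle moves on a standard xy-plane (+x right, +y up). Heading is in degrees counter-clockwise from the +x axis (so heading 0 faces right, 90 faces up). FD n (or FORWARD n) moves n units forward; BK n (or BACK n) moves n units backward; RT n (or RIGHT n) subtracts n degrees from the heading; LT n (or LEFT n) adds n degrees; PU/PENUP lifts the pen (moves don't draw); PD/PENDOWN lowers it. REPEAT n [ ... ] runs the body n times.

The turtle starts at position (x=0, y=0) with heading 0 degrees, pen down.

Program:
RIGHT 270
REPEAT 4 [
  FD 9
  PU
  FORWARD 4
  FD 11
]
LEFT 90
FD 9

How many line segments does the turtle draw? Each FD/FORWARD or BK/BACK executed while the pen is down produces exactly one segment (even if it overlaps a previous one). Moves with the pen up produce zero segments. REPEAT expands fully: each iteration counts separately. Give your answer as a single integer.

Executing turtle program step by step:
Start: pos=(0,0), heading=0, pen down
RT 270: heading 0 -> 90
REPEAT 4 [
  -- iteration 1/4 --
  FD 9: (0,0) -> (0,9) [heading=90, draw]
  PU: pen up
  FD 4: (0,9) -> (0,13) [heading=90, move]
  FD 11: (0,13) -> (0,24) [heading=90, move]
  -- iteration 2/4 --
  FD 9: (0,24) -> (0,33) [heading=90, move]
  PU: pen up
  FD 4: (0,33) -> (0,37) [heading=90, move]
  FD 11: (0,37) -> (0,48) [heading=90, move]
  -- iteration 3/4 --
  FD 9: (0,48) -> (0,57) [heading=90, move]
  PU: pen up
  FD 4: (0,57) -> (0,61) [heading=90, move]
  FD 11: (0,61) -> (0,72) [heading=90, move]
  -- iteration 4/4 --
  FD 9: (0,72) -> (0,81) [heading=90, move]
  PU: pen up
  FD 4: (0,81) -> (0,85) [heading=90, move]
  FD 11: (0,85) -> (0,96) [heading=90, move]
]
LT 90: heading 90 -> 180
FD 9: (0,96) -> (-9,96) [heading=180, move]
Final: pos=(-9,96), heading=180, 1 segment(s) drawn
Segments drawn: 1

Answer: 1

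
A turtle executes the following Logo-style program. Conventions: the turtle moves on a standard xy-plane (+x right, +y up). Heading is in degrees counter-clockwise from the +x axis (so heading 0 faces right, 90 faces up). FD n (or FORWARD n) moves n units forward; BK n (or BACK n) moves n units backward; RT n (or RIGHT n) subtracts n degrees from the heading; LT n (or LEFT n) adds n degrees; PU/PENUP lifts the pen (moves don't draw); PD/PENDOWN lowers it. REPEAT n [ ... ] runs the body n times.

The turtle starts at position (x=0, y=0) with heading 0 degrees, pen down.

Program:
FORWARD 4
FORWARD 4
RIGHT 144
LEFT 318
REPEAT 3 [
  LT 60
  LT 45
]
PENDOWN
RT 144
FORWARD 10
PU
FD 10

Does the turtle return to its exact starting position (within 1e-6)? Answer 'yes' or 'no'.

Answer: no

Derivation:
Executing turtle program step by step:
Start: pos=(0,0), heading=0, pen down
FD 4: (0,0) -> (4,0) [heading=0, draw]
FD 4: (4,0) -> (8,0) [heading=0, draw]
RT 144: heading 0 -> 216
LT 318: heading 216 -> 174
REPEAT 3 [
  -- iteration 1/3 --
  LT 60: heading 174 -> 234
  LT 45: heading 234 -> 279
  -- iteration 2/3 --
  LT 60: heading 279 -> 339
  LT 45: heading 339 -> 24
  -- iteration 3/3 --
  LT 60: heading 24 -> 84
  LT 45: heading 84 -> 129
]
PD: pen down
RT 144: heading 129 -> 345
FD 10: (8,0) -> (17.659,-2.588) [heading=345, draw]
PU: pen up
FD 10: (17.659,-2.588) -> (27.319,-5.176) [heading=345, move]
Final: pos=(27.319,-5.176), heading=345, 3 segment(s) drawn

Start position: (0, 0)
Final position: (27.319, -5.176)
Distance = 27.805; >= 1e-6 -> NOT closed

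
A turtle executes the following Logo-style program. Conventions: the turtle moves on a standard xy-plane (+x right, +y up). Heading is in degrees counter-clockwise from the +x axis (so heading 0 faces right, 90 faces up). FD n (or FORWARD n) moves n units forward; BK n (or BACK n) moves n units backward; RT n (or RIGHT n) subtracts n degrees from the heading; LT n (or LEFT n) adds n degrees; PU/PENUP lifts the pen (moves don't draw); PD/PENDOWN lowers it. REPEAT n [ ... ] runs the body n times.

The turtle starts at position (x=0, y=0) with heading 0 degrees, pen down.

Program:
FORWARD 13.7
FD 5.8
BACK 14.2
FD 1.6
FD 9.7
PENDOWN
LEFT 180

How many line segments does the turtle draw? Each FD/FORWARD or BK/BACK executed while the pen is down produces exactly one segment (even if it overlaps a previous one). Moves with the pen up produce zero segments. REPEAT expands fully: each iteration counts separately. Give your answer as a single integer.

Answer: 5

Derivation:
Executing turtle program step by step:
Start: pos=(0,0), heading=0, pen down
FD 13.7: (0,0) -> (13.7,0) [heading=0, draw]
FD 5.8: (13.7,0) -> (19.5,0) [heading=0, draw]
BK 14.2: (19.5,0) -> (5.3,0) [heading=0, draw]
FD 1.6: (5.3,0) -> (6.9,0) [heading=0, draw]
FD 9.7: (6.9,0) -> (16.6,0) [heading=0, draw]
PD: pen down
LT 180: heading 0 -> 180
Final: pos=(16.6,0), heading=180, 5 segment(s) drawn
Segments drawn: 5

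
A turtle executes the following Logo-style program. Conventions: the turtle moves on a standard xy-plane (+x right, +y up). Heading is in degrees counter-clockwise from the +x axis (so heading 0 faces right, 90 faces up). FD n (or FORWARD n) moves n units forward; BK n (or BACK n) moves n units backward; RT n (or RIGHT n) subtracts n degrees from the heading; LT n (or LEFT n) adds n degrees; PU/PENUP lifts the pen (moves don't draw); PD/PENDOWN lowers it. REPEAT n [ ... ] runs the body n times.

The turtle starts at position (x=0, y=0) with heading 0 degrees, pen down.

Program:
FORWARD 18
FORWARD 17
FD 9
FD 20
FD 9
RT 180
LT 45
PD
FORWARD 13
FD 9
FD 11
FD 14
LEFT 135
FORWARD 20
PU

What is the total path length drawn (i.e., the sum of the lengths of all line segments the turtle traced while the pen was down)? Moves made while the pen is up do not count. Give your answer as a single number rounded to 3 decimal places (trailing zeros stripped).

Answer: 140

Derivation:
Executing turtle program step by step:
Start: pos=(0,0), heading=0, pen down
FD 18: (0,0) -> (18,0) [heading=0, draw]
FD 17: (18,0) -> (35,0) [heading=0, draw]
FD 9: (35,0) -> (44,0) [heading=0, draw]
FD 20: (44,0) -> (64,0) [heading=0, draw]
FD 9: (64,0) -> (73,0) [heading=0, draw]
RT 180: heading 0 -> 180
LT 45: heading 180 -> 225
PD: pen down
FD 13: (73,0) -> (63.808,-9.192) [heading=225, draw]
FD 9: (63.808,-9.192) -> (57.444,-15.556) [heading=225, draw]
FD 11: (57.444,-15.556) -> (49.665,-23.335) [heading=225, draw]
FD 14: (49.665,-23.335) -> (39.766,-33.234) [heading=225, draw]
LT 135: heading 225 -> 0
FD 20: (39.766,-33.234) -> (59.766,-33.234) [heading=0, draw]
PU: pen up
Final: pos=(59.766,-33.234), heading=0, 10 segment(s) drawn

Segment lengths:
  seg 1: (0,0) -> (18,0), length = 18
  seg 2: (18,0) -> (35,0), length = 17
  seg 3: (35,0) -> (44,0), length = 9
  seg 4: (44,0) -> (64,0), length = 20
  seg 5: (64,0) -> (73,0), length = 9
  seg 6: (73,0) -> (63.808,-9.192), length = 13
  seg 7: (63.808,-9.192) -> (57.444,-15.556), length = 9
  seg 8: (57.444,-15.556) -> (49.665,-23.335), length = 11
  seg 9: (49.665,-23.335) -> (39.766,-33.234), length = 14
  seg 10: (39.766,-33.234) -> (59.766,-33.234), length = 20
Total = 140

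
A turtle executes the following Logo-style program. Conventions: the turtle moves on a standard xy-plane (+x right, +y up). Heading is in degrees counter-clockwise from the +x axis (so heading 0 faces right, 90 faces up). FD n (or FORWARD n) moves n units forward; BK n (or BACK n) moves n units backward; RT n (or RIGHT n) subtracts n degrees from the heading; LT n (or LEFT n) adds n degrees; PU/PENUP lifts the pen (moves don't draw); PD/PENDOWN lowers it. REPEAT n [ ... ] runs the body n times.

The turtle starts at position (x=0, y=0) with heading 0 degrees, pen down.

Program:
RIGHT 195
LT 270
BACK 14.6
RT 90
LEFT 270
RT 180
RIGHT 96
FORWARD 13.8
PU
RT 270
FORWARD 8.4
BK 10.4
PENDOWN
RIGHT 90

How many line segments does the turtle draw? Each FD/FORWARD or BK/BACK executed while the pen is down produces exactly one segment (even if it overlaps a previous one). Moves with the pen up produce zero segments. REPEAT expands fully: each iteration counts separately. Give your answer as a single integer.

Answer: 2

Derivation:
Executing turtle program step by step:
Start: pos=(0,0), heading=0, pen down
RT 195: heading 0 -> 165
LT 270: heading 165 -> 75
BK 14.6: (0,0) -> (-3.779,-14.103) [heading=75, draw]
RT 90: heading 75 -> 345
LT 270: heading 345 -> 255
RT 180: heading 255 -> 75
RT 96: heading 75 -> 339
FD 13.8: (-3.779,-14.103) -> (9.105,-19.048) [heading=339, draw]
PU: pen up
RT 270: heading 339 -> 69
FD 8.4: (9.105,-19.048) -> (12.115,-11.206) [heading=69, move]
BK 10.4: (12.115,-11.206) -> (8.388,-20.915) [heading=69, move]
PD: pen down
RT 90: heading 69 -> 339
Final: pos=(8.388,-20.915), heading=339, 2 segment(s) drawn
Segments drawn: 2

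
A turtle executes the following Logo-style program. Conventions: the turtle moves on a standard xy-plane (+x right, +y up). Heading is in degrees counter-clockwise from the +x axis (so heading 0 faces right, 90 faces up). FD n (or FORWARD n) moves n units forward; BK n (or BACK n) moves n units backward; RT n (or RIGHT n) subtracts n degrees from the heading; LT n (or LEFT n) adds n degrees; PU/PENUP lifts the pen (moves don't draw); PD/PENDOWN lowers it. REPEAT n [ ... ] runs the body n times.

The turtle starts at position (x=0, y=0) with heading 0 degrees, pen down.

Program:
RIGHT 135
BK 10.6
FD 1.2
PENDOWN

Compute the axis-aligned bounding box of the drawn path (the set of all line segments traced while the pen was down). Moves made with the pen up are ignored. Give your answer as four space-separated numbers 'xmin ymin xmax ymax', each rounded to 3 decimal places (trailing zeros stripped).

Executing turtle program step by step:
Start: pos=(0,0), heading=0, pen down
RT 135: heading 0 -> 225
BK 10.6: (0,0) -> (7.495,7.495) [heading=225, draw]
FD 1.2: (7.495,7.495) -> (6.647,6.647) [heading=225, draw]
PD: pen down
Final: pos=(6.647,6.647), heading=225, 2 segment(s) drawn

Segment endpoints: x in {0, 6.647, 7.495}, y in {0, 6.647, 7.495}
xmin=0, ymin=0, xmax=7.495, ymax=7.495

Answer: 0 0 7.495 7.495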